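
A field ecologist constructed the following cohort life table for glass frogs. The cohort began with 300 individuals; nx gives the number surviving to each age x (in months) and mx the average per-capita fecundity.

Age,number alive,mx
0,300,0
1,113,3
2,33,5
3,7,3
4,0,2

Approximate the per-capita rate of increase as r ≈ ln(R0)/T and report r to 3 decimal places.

0.401

lx = nx/n0 = nx/300: 1, 0.37667…, 0.11, 0.02333…, 0
R0 = Σ lx·mx = 0 + 1.13… + 0.55 + 0.07… + 0 = 1.75…
Σ x·lx·mx = 2.44…; T = 2.44…/1.75… = 1.39429…
r ≈ ln(R0)/T = ln(1.75…)/1.39429… = 0.40136… → 0.401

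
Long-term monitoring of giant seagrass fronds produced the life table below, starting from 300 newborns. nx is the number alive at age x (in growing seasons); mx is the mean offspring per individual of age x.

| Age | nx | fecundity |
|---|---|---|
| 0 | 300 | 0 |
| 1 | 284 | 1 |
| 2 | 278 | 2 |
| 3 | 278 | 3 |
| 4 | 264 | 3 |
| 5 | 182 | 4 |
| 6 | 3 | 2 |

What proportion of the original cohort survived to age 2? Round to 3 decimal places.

0.927

l_2 = n_2/n_0 = 278/300 = 0.926667… → 0.927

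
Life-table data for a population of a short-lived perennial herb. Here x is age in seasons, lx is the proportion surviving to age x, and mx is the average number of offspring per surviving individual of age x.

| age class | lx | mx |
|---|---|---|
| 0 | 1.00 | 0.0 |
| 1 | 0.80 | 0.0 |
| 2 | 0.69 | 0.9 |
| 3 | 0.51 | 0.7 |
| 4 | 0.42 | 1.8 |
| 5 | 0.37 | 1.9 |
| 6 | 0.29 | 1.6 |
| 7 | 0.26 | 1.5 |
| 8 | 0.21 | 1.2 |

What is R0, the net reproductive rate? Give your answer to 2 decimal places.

3.54

lx·mx by age: 0, 0, 0.621, 0.357, 0.756, 0.703, 0.464, 0.39, 0.252
R0 = Σ lx·mx = 3.543 → 3.54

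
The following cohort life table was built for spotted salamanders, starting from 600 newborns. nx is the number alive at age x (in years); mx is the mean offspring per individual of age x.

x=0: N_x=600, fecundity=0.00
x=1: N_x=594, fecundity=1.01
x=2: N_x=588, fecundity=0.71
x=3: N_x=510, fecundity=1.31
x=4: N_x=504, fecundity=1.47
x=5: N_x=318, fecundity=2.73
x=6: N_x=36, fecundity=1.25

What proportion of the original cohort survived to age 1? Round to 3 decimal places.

0.990

l_1 = n_1/n_0 = 594/600 = 0.99 → 0.990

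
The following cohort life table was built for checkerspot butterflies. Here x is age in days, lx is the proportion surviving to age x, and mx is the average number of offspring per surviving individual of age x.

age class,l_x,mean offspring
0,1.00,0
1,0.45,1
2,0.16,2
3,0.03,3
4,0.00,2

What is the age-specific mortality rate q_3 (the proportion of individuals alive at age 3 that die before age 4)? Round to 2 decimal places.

q_3 = (l_3 − l_4) / l_3 = (0.03 − 0) / 0.03
     = 0.03 / 0.03 = 1 → 1.00

1.00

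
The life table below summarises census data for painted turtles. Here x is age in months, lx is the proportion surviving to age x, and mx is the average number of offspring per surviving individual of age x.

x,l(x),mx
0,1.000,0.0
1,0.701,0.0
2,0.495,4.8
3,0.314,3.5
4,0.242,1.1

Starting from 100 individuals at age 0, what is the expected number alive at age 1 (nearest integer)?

70

Expected survivors = N0 · l_1 = 100 × 0.701 = 70.1 → 70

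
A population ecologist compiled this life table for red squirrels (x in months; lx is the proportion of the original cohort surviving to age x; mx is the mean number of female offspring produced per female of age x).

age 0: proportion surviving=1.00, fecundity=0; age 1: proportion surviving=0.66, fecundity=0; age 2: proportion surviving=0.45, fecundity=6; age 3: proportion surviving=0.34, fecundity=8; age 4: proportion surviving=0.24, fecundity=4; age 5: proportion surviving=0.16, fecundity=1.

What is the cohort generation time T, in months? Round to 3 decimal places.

lx·mx: 0, 0, 2.7, 2.72, 0.96, 0.16 → R0 = 6.54
x·lx·mx: 0, 0, 5.4, 8.16, 3.84, 0.8 → Σ = 18.2
T = 18.2 / 6.54 = 2.782875… → 2.783

2.783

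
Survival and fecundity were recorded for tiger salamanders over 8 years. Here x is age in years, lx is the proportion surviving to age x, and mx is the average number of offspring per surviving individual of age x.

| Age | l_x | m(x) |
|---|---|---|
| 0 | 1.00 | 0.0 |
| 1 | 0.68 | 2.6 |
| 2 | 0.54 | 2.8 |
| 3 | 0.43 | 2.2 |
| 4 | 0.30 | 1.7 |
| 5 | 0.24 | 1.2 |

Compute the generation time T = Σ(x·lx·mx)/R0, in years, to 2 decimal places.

2.21

lx·mx: 0, 1.768, 1.512, 0.946, 0.51, 0.288 → R0 = 5.024
x·lx·mx: 0, 1.768, 3.024, 2.838, 2.04, 1.44 → Σ = 11.11
T = 11.11 / 5.024 = 2.211385… → 2.21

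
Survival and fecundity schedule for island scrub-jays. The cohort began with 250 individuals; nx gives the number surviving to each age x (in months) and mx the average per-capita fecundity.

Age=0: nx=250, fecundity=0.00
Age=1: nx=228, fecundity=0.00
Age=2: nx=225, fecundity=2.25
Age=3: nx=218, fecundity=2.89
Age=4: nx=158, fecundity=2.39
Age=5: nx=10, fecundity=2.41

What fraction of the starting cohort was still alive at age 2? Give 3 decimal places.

l_2 = n_2/n_0 = 225/250 = 0.9 → 0.900

0.900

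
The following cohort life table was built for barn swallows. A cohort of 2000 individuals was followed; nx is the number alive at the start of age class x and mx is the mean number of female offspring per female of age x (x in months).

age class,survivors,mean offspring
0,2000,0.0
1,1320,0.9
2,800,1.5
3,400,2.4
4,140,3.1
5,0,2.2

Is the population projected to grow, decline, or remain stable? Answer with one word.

lx = nx/n0 = nx/2000: 1, 0.66, 0.4, 0.2, 0.07, 0
R0 = Σ lx·mx = 0 + 0.594 + 0.6 + 0.48 + 0.217 + 0 = 1.891
R0 > 1, so the population is growing.

growing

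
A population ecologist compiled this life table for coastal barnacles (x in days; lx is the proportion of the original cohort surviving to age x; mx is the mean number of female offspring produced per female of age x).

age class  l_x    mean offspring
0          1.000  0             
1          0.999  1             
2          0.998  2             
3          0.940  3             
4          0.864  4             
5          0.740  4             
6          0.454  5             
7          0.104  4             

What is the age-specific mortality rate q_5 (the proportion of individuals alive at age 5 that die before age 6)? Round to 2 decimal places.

q_5 = (l_5 − l_6) / l_5 = (0.74 − 0.454) / 0.74
     = 0.286 / 0.74 = 0.386486… → 0.39

0.39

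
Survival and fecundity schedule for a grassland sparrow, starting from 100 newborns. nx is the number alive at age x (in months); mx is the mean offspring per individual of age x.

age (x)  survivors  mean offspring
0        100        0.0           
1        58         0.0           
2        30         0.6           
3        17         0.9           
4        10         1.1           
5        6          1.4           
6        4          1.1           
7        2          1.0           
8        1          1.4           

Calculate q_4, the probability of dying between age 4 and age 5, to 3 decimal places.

0.400

lx = nx/n0 = nx/100: 1, 0.58, 0.3, 0.17, 0.1, 0.06, 0.04, 0.02, 0.01
q_4 = (l_4 − l_5) / l_4 = (0.1 − 0.06) / 0.1
     = 0.04 / 0.1 = 0.4 → 0.400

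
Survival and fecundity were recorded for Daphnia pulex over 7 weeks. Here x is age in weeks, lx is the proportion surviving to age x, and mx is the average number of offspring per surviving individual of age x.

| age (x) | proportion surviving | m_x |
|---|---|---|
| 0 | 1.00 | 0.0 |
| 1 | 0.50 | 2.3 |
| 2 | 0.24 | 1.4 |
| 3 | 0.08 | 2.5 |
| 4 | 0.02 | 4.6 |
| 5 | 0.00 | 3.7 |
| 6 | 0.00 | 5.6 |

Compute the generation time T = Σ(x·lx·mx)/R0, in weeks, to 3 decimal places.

lx·mx: 0, 1.15, 0.336, 0.2, 0.092, 0, 0 → R0 = 1.778
x·lx·mx: 0, 1.15, 0.672, 0.6, 0.368, 0, 0 → Σ = 2.79
T = 2.79 / 1.778 = 1.569179… → 1.569

1.569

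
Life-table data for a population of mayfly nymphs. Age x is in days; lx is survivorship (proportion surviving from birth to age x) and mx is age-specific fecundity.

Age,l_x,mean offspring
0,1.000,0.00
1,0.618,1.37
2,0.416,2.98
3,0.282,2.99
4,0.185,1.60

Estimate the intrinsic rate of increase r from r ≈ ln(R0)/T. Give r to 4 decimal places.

R0 = Σ lx·mx = 0 + 0.84666 + 1.23968 + 0.84318 + 0.296 = 3.22552
Σ x·lx·mx = 7.03956; T = 7.03956/3.22552 = 2.18246…
r ≈ ln(R0)/T = ln(3.22552)/2.18246… = 0.536594… → 0.5366

0.5366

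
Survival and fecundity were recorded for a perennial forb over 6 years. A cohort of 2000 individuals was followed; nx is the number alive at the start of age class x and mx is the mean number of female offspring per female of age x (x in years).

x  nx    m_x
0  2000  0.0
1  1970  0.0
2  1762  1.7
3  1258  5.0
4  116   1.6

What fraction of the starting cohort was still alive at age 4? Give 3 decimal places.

0.058

l_4 = n_4/n_0 = 116/2000 = 0.058 → 0.058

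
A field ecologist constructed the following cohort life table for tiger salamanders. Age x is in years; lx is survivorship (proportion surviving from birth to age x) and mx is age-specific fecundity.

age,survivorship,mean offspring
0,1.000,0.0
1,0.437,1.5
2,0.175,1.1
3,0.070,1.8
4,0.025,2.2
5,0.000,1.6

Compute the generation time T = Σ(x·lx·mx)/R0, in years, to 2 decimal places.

1.59

lx·mx: 0, 0.6555, 0.1925, 0.126, 0.055, 0 → R0 = 1.029
x·lx·mx: 0, 0.6555, 0.385, 0.378, 0.22, 0 → Σ = 1.6385
T = 1.6385 / 1.029 = 1.592323… → 1.59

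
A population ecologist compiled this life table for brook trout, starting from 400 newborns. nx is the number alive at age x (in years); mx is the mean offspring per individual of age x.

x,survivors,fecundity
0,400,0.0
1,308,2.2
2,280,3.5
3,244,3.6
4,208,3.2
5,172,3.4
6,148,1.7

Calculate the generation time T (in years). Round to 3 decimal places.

lx = nx/n0 = nx/400: 1, 0.77, 0.7, 0.61, 0.52, 0.43, 0.37
lx·mx: 0, 1.694, 2.45, 2.196, 1.664, 1.462, 0.629 → R0 = 10.095
x·lx·mx: 0, 1.694, 4.9, 6.588, 6.656, 7.31, 3.774 → Σ = 30.922
T = 30.922 / 10.095 = 3.063101… → 3.063

3.063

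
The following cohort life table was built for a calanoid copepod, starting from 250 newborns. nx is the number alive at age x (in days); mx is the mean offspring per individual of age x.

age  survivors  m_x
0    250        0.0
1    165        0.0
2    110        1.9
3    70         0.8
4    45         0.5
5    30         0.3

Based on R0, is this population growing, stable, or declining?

growing

lx = nx/n0 = nx/250: 1, 0.66, 0.44, 0.28, 0.18, 0.12
R0 = Σ lx·mx = 0 + 0 + 0.836 + 0.224 + 0.09 + 0.036 = 1.186
R0 > 1, so the population is growing.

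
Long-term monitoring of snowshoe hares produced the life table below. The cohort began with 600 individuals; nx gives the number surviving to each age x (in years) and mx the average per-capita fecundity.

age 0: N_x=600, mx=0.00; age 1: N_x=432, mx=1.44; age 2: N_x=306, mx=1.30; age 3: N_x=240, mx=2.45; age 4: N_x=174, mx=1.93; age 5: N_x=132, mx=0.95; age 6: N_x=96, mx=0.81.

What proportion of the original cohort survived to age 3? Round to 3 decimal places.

0.400

l_3 = n_3/n_0 = 240/600 = 0.4 → 0.400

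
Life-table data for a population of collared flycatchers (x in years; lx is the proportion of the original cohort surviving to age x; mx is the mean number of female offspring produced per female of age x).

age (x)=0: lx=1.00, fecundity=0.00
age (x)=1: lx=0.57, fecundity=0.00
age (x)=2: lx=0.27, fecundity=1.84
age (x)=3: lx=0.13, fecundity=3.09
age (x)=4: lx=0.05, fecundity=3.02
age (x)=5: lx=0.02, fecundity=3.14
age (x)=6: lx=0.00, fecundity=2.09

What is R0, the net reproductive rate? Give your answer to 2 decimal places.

1.11

lx·mx by age: 0, 0, 0.4968, 0.4017, 0.151, 0.0628, 0
R0 = Σ lx·mx = 1.1123 → 1.11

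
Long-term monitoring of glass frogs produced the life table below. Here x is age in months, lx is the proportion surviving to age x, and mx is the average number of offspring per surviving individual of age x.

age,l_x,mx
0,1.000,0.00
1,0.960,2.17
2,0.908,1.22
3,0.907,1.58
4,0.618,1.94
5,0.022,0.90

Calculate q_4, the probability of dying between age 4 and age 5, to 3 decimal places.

0.964

q_4 = (l_4 − l_5) / l_4 = (0.618 − 0.022) / 0.618
     = 0.596 / 0.618 = 0.964401… → 0.964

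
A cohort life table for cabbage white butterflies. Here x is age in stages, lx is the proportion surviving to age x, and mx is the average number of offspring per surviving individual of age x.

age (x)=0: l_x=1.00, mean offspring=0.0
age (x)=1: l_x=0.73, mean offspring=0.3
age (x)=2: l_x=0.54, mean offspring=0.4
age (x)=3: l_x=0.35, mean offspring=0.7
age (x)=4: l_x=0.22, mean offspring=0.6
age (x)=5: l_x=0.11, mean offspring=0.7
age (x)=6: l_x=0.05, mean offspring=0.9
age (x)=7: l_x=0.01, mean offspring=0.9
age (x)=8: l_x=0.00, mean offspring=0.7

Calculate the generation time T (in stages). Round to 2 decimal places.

2.79

lx·mx: 0, 0.219, 0.216, 0.245, 0.132, 0.077, 0.045, 0.009, 0 → R0 = 0.943
x·lx·mx: 0, 0.219, 0.432, 0.735, 0.528, 0.385, 0.27, 0.063, 0 → Σ = 2.632
T = 2.632 / 0.943 = 2.791092… → 2.79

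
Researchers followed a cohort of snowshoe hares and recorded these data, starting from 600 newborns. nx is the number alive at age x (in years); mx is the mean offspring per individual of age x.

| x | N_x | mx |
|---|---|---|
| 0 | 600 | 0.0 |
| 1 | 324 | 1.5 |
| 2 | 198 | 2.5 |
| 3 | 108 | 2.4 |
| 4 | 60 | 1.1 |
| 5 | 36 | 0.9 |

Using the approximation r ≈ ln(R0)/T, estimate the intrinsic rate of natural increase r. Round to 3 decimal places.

0.401

lx = nx/n0 = nx/600: 1, 0.54, 0.33, 0.18, 0.1, 0.06
R0 = Σ lx·mx = 0 + 0.81 + 0.825 + 0.432 + 0.11 + 0.054 = 2.231
Σ x·lx·mx = 4.466; T = 4.466/2.231 = 2.00179…
r ≈ ln(R0)/T = ln(2.231)/2.00179… = 0.40087… → 0.401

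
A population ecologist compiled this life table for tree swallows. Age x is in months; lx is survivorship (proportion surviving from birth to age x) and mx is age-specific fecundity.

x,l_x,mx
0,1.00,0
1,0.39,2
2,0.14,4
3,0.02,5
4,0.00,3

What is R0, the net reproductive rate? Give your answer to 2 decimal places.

1.44

lx·mx by age: 0, 0.78, 0.56, 0.1, 0
R0 = Σ lx·mx = 1.44 → 1.44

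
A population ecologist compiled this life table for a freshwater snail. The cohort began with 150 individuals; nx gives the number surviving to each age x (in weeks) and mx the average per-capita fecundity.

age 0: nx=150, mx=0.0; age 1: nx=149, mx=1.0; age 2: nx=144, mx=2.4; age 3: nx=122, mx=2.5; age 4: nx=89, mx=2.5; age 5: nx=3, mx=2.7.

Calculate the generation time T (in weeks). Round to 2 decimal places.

2.61

lx = nx/n0 = nx/150: 1, 0.99333…, 0.96, 0.81333…, 0.59333…, 0.02
lx·mx: 0, 0.993333…, 2.304, 2.033333…, 1.483333…, 0.054 → R0 = 6.868…
x·lx·mx: 0, 0.993333…, 4.608, 6.1…, 5.933333…, 0.27 → Σ = 17.904667…
T = 17.904667… / 6.868… = 2.60697… → 2.61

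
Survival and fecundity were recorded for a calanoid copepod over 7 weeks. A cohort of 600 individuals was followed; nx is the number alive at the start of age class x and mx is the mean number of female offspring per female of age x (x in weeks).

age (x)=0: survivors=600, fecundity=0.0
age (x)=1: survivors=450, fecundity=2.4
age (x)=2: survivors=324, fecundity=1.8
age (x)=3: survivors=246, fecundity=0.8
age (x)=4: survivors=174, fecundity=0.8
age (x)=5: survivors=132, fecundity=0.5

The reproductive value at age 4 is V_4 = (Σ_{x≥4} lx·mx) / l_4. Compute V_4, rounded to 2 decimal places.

1.18

lx = nx/n0 = nx/600: 1, 0.75, 0.54, 0.41, 0.29, 0.22
lx·mx for x ≥ 4: 0.232, 0.11 → sum = 0.342
V_4 = 0.342 / l_4 = 0.342 / 0.29 = 1.17931… → 1.18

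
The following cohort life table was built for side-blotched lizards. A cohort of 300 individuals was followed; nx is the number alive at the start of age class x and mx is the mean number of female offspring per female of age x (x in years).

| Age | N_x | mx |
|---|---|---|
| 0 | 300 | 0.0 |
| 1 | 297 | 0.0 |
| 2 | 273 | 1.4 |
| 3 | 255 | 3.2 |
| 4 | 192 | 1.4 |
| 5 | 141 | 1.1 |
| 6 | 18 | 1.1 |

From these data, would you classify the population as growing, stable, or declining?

lx = nx/n0 = nx/300: 1, 0.99, 0.91, 0.85, 0.64, 0.47, 0.06
R0 = Σ lx·mx = 0 + 0 + 1.274 + 2.72 + 0.896 + 0.517 + 0.066 = 5.473
R0 > 1, so the population is growing.

growing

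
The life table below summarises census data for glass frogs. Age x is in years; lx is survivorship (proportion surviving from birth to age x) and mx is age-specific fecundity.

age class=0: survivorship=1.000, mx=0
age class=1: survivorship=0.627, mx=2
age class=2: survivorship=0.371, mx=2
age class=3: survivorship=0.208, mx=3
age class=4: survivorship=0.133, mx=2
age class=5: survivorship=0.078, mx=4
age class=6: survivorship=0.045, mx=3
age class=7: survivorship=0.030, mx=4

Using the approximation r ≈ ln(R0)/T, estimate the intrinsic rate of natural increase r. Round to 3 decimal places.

R0 = Σ lx·mx = 0 + 1.254 + 0.742 + 0.624 + 0.266 + 0.312 + 0.135 + 0.12 = 3.453
Σ x·lx·mx = 8.884; T = 8.884/3.453 = 2.57284…
r ≈ ln(R0)/T = ln(3.453)/2.57284… = 0.48166… → 0.482

0.482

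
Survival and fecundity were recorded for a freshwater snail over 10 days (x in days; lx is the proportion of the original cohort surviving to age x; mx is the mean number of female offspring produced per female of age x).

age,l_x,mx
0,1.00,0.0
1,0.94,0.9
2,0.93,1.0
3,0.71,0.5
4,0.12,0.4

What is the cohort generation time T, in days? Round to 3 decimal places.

lx·mx: 0, 0.846, 0.93, 0.355, 0.048 → R0 = 2.179
x·lx·mx: 0, 0.846, 1.86, 1.065, 0.192 → Σ = 3.963
T = 3.963 / 2.179 = 1.818724… → 1.819

1.819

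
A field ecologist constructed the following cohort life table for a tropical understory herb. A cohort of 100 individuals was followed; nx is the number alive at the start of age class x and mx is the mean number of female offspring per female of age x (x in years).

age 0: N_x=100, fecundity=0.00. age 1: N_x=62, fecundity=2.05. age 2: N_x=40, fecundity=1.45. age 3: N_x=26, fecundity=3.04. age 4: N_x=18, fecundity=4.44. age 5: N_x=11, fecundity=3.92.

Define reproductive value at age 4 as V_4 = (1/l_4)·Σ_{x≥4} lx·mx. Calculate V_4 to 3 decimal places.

6.836

lx = nx/n0 = nx/100: 1, 0.62, 0.4, 0.26, 0.18, 0.11
lx·mx for x ≥ 4: 0.7992, 0.4312 → sum = 1.2304
V_4 = 1.2304 / l_4 = 1.2304 / 0.18 = 6.835556… → 6.836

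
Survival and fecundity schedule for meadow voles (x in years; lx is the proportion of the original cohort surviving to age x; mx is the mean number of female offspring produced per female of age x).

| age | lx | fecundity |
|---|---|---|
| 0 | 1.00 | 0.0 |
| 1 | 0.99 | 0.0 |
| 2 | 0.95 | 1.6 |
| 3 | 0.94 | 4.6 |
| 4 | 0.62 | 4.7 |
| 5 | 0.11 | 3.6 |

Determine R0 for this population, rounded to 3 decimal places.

lx·mx by age: 0, 0, 1.52, 4.324, 2.914, 0.396
R0 = Σ lx·mx = 9.154 → 9.154

9.154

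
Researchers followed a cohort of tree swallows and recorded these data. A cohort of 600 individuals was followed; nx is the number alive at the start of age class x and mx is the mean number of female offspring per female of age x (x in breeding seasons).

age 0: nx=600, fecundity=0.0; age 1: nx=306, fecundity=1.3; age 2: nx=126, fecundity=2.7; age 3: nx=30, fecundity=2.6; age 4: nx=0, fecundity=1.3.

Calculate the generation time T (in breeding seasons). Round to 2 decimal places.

lx = nx/n0 = nx/600: 1, 0.51, 0.21, 0.05, 0
lx·mx: 0, 0.663, 0.567, 0.13, 0 → R0 = 1.36
x·lx·mx: 0, 0.663, 1.134, 0.39, 0 → Σ = 2.187
T = 2.187 / 1.36 = 1.608088… → 1.61

1.61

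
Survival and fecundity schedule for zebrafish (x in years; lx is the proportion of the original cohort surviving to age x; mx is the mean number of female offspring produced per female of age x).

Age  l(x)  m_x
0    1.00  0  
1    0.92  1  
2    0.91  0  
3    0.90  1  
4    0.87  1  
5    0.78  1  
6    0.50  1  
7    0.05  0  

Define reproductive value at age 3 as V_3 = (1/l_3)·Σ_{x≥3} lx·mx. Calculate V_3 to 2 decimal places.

lx·mx for x ≥ 3: 0.9, 0.87, 0.78, 0.5, 0 → sum = 3.05
V_3 = 3.05 / l_3 = 3.05 / 0.9 = 3.388889… → 3.39

3.39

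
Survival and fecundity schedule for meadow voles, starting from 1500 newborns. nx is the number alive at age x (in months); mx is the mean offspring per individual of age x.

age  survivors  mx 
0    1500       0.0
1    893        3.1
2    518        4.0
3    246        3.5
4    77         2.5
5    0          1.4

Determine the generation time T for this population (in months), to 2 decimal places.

lx = nx/n0 = nx/1500: 1, 0.59533…, 0.34533…, 0.164, 0.05133…, 0
lx·mx: 0, 1.845533…, 1.381333…, 0.574, 0.128333…, 0 → R0 = 3.9292…
x·lx·mx: 0, 1.845533…, 2.762667…, 1.722, 0.513333…, 0 → Σ = 6.843533…
T = 6.843533… / 3.9292… = 1.741712… → 1.74

1.74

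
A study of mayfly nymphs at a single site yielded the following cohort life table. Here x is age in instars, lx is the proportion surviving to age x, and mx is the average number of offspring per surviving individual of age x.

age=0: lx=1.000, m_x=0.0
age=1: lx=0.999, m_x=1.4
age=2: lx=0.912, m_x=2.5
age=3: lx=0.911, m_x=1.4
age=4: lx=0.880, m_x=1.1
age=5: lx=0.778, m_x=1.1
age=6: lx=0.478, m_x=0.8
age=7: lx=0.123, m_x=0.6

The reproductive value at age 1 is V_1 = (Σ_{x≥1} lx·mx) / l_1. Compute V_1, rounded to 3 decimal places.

lx·mx for x ≥ 1: 1.3986, 2.28, 1.2754, 0.968, 0.8558, 0.3824, 0.0738 → sum = 7.234
V_1 = 7.234 / l_1 = 7.234 / 0.999 = 7.241241… → 7.241

7.241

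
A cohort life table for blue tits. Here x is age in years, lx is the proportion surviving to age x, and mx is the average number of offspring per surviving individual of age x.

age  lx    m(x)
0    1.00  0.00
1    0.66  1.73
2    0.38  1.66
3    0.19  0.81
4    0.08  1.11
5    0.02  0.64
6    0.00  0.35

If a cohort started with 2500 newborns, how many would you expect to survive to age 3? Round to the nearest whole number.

475

Expected survivors = N0 · l_3 = 2500 × 0.19 = 475 → 475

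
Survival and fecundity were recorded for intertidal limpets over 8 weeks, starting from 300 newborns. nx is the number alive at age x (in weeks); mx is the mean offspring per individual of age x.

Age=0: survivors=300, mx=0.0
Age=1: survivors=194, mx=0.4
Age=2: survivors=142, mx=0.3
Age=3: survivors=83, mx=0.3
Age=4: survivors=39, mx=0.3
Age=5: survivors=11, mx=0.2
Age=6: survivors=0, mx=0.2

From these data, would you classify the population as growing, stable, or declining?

declining

lx = nx/n0 = nx/300: 1, 0.64667…, 0.47333…, 0.27667…, 0.13, 0.03667…, 0
R0 = Σ lx·mx = 0 + 0.258667… + 0.142… + 0.083… + 0.039 + 0.007333… + 0 = 0.53…
R0 < 1, so the population is declining.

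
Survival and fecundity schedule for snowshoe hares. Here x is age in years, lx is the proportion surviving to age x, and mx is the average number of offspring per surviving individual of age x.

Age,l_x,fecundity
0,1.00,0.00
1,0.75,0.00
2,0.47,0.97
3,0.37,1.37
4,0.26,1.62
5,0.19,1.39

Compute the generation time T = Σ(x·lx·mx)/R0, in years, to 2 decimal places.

3.30

lx·mx: 0, 0, 0.4559, 0.5069, 0.4212, 0.2641 → R0 = 1.6481
x·lx·mx: 0, 0, 0.9118, 1.5207, 1.6848, 1.3205 → Σ = 5.4378
T = 5.4378 / 1.6481 = 3.299436… → 3.30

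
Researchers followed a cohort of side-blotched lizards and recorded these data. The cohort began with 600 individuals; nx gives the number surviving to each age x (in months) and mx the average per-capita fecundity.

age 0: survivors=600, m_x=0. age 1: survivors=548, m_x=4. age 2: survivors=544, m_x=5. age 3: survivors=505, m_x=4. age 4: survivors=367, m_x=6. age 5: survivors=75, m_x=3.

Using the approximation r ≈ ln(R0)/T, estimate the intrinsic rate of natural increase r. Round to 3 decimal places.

1.088

lx = nx/n0 = nx/600: 1, 0.91333…, 0.90667…, 0.84167…, 0.61167…, 0.125
R0 = Σ lx·mx = 0 + 3.65333… + 4.53333… + 3.36667… + 3.67… + 0.375 = 15.598333…
Σ x·lx·mx = 39.375…; T = 39.375…/15.598333… = 2.52431…
r ≈ ln(R0)/T = ln(15.598333…)/2.52431… = 1.08828… → 1.088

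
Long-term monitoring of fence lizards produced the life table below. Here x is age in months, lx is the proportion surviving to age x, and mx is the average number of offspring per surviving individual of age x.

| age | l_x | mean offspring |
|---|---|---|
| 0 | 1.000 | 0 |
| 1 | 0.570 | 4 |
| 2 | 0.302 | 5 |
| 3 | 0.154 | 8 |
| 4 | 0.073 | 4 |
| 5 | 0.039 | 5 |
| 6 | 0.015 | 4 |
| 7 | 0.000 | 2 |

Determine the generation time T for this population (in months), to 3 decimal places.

lx·mx: 0, 2.28, 1.51, 1.232, 0.292, 0.195, 0.06, 0 → R0 = 5.569
x·lx·mx: 0, 2.28, 3.02, 3.696, 1.168, 0.975, 0.36, 0 → Σ = 11.499
T = 11.499 / 5.569 = 2.064823… → 2.065

2.065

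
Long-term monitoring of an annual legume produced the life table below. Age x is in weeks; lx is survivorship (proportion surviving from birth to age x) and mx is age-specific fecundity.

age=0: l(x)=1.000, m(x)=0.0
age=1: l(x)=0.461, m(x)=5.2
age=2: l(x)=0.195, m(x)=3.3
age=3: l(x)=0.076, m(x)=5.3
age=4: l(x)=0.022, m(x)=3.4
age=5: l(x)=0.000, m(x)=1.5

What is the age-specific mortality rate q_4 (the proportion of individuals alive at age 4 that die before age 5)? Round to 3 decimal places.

1.000

q_4 = (l_4 − l_5) / l_4 = (0.022 − 0) / 0.022
     = 0.022 / 0.022 = 1 → 1.000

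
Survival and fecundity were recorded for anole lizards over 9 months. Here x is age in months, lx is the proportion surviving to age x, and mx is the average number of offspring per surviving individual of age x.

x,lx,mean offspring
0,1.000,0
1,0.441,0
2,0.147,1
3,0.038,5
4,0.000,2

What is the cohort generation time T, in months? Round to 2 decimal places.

2.56

lx·mx: 0, 0, 0.147, 0.19, 0 → R0 = 0.337
x·lx·mx: 0, 0, 0.294, 0.57, 0 → Σ = 0.864
T = 0.864 / 0.337 = 2.563798… → 2.56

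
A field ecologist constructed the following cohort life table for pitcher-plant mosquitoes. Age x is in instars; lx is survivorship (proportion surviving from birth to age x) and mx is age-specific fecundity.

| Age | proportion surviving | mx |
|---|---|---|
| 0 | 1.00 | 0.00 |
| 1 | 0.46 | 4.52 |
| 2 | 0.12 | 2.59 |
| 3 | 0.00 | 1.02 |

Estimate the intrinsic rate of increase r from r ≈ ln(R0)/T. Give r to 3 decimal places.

0.771

R0 = Σ lx·mx = 0 + 2.0792 + 0.3108 + 0 = 2.39
Σ x·lx·mx = 2.7008; T = 2.7008/2.39 = 1.13004…
r ≈ ln(R0)/T = ln(2.39)/1.13004… = 0.77103… → 0.771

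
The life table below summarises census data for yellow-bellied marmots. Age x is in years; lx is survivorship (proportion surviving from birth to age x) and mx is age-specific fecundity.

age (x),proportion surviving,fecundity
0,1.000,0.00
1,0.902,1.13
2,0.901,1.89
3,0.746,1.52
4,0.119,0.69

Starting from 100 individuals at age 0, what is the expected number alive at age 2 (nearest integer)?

90

Expected survivors = N0 · l_2 = 100 × 0.901 = 90.1 → 90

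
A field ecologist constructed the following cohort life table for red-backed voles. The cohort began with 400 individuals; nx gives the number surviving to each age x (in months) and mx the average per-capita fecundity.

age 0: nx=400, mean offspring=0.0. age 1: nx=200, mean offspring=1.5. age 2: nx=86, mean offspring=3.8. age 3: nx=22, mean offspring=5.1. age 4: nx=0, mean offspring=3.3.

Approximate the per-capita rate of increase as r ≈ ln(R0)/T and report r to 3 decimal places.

lx = nx/n0 = nx/400: 1, 0.5, 0.215, 0.055, 0
R0 = Σ lx·mx = 0 + 0.75 + 0.817 + 0.2805 + 0 = 1.8475
Σ x·lx·mx = 3.2255; T = 3.2255/1.8475 = 1.74587…
r ≈ ln(R0)/T = ln(1.8475)/1.74587… = 0.35159… → 0.352

0.352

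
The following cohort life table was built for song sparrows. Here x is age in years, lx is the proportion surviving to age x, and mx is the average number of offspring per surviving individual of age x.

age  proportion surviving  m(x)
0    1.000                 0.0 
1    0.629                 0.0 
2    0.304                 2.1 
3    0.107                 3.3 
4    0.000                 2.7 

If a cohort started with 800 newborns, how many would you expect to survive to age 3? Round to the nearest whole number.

Expected survivors = N0 · l_3 = 800 × 0.107 = 85.6 → 86

86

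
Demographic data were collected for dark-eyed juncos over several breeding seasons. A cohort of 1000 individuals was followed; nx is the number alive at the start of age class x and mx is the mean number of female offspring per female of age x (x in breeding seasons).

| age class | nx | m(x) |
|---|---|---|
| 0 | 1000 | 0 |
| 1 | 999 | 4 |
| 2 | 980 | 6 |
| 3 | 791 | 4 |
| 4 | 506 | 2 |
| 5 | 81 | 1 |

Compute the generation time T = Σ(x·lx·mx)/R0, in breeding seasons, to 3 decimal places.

lx = nx/n0 = nx/1000: 1, 0.999, 0.98, 0.791, 0.506, 0.081
lx·mx: 0, 3.996, 5.88, 3.164, 1.012, 0.081 → R0 = 14.133
x·lx·mx: 0, 3.996, 11.76, 9.492, 4.048, 0.405 → Σ = 29.701
T = 29.701 / 14.133 = 2.101535… → 2.102

2.102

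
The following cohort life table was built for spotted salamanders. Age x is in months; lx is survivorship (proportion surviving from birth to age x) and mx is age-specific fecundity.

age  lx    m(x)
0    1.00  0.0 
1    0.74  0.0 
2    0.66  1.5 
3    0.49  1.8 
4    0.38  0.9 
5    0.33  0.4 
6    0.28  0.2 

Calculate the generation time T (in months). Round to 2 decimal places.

lx·mx: 0, 0, 0.99, 0.882, 0.342, 0.132, 0.056 → R0 = 2.402
x·lx·mx: 0, 0, 1.98, 2.646, 1.368, 0.66, 0.336 → Σ = 6.99
T = 6.99 / 2.402 = 2.910075… → 2.91

2.91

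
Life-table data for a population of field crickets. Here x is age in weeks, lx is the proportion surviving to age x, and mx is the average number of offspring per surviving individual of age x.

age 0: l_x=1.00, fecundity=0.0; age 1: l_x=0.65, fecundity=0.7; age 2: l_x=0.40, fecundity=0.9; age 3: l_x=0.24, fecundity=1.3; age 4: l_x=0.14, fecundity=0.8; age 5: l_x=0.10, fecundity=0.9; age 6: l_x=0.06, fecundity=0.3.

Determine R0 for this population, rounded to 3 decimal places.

1.347

lx·mx by age: 0, 0.455, 0.36, 0.312, 0.112, 0.09, 0.018
R0 = Σ lx·mx = 1.347 → 1.347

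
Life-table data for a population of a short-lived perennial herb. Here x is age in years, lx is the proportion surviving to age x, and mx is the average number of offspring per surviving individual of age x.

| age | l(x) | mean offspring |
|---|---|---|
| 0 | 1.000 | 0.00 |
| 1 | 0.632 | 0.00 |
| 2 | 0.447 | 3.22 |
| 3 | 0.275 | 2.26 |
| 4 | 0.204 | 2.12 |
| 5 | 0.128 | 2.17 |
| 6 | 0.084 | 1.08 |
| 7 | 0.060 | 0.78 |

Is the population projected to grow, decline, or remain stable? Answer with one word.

R0 = Σ lx·mx = 0 + 0 + 1.43934 + 0.6215 + 0.43248 + 0.27776 + 0.09072 + 0.0468 = 2.9086
R0 > 1, so the population is growing.

growing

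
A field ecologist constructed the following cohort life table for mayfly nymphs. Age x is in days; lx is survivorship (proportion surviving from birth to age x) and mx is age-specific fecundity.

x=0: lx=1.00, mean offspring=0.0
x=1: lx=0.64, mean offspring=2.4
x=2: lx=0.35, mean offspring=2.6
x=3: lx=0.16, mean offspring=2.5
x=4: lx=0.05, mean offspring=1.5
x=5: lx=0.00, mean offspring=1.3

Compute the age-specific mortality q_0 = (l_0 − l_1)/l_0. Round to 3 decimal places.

0.360

q_0 = (l_0 − l_1) / l_0 = (1 − 0.64) / 1
     = 0.36 / 1 = 0.36 → 0.360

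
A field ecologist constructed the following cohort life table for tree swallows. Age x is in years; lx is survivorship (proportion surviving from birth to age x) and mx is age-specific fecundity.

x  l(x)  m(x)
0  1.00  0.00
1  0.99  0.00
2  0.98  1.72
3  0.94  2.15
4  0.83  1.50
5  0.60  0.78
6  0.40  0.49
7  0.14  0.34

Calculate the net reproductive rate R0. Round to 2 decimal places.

lx·mx by age: 0, 0, 1.6856, 2.021, 1.245, 0.468, 0.196, 0.0476
R0 = Σ lx·mx = 5.6632 → 5.66

5.66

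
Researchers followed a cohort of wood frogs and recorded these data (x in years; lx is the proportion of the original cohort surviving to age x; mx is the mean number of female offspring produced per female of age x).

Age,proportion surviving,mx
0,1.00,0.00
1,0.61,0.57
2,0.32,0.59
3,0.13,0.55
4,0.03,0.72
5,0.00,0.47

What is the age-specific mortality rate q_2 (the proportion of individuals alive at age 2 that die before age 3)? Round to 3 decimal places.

q_2 = (l_2 − l_3) / l_2 = (0.32 − 0.13) / 0.32
     = 0.19 / 0.32 = 0.59375 → 0.594

0.594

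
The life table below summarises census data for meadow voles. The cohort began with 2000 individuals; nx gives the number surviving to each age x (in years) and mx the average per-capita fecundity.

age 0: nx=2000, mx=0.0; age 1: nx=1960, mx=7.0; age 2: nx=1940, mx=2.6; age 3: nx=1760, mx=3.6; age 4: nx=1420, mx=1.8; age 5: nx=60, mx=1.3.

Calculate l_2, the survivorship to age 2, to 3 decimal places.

l_2 = n_2/n_0 = 1940/2000 = 0.97 → 0.970

0.970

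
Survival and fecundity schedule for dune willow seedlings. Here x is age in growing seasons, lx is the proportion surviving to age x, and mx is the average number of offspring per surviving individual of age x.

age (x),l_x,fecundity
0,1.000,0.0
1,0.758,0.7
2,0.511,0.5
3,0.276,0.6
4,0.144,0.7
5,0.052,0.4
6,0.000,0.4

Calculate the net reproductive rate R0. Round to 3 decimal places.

1.073

lx·mx by age: 0, 0.5306, 0.2555, 0.1656, 0.1008, 0.0208, 0
R0 = Σ lx·mx = 1.0733 → 1.073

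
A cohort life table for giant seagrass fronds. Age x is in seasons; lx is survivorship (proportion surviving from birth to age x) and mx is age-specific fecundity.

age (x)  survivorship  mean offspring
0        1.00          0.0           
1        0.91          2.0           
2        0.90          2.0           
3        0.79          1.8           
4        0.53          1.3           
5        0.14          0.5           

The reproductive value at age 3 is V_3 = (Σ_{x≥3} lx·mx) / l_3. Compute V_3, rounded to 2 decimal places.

lx·mx for x ≥ 3: 1.422, 0.689, 0.07 → sum = 2.181
V_3 = 2.181 / l_3 = 2.181 / 0.79 = 2.760759… → 2.76

2.76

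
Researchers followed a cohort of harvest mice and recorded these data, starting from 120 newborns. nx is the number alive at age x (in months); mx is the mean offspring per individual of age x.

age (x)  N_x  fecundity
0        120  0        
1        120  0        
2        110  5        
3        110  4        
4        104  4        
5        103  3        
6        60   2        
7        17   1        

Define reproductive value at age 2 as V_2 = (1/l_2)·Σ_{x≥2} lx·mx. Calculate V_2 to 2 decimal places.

16.84

lx = nx/n0 = nx/120: 1, 1, 0.91667…, 0.91667…, 0.86667…, 0.85833…, 0.5, 0.14167…
lx·mx for x ≥ 2: 4.583333…, 3.666667…, 3.466667…, 2.575…, 1, 0.141667… → sum = 15.433333…
V_2 = 15.433333… / l_2 = 15.433333… / 0.916667… = 16.836364… → 16.84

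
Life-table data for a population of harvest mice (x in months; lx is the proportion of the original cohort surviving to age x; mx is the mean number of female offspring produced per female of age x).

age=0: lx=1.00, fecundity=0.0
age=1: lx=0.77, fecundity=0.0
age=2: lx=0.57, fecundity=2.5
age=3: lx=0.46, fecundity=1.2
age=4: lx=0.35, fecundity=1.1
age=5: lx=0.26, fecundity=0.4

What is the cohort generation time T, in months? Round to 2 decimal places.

lx·mx: 0, 0, 1.425, 0.552, 0.385, 0.104 → R0 = 2.466
x·lx·mx: 0, 0, 2.85, 1.656, 1.54, 0.52 → Σ = 6.566
T = 6.566 / 2.466 = 2.662612… → 2.66

2.66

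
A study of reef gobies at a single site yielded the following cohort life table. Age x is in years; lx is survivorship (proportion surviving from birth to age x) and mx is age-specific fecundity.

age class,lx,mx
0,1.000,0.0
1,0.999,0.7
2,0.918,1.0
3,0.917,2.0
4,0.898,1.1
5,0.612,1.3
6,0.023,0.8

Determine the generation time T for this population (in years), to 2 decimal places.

3.06

lx·mx: 0, 0.6993, 0.918, 1.834, 0.9878, 0.7956, 0.0184 → R0 = 5.2531
x·lx·mx: 0, 0.6993, 1.836, 5.502, 3.9512, 3.978, 0.1104 → Σ = 16.0769
T = 16.0769 / 5.2531 = 3.06046… → 3.06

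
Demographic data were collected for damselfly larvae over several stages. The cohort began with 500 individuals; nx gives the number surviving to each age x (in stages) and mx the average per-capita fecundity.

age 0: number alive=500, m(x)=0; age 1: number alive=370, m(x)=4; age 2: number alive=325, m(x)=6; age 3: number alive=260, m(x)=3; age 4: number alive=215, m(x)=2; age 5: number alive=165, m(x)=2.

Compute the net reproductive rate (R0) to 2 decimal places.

lx = nx/n0 = nx/500: 1, 0.74, 0.65, 0.52, 0.43, 0.33
lx·mx by age: 0, 2.96, 3.9, 1.56, 0.86, 0.66
R0 = Σ lx·mx = 9.94 → 9.94

9.94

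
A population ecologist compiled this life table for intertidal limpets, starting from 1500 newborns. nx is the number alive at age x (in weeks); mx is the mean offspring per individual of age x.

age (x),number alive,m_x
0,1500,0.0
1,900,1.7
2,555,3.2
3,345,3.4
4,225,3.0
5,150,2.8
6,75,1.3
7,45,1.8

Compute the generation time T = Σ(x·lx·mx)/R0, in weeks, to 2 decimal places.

lx = nx/n0 = nx/1500: 1, 0.6, 0.37, 0.23, 0.15, 0.1, 0.05, 0.03
lx·mx: 0, 1.02, 1.184, 0.782, 0.45, 0.28, 0.065, 0.054 → R0 = 3.835
x·lx·mx: 0, 1.02, 2.368, 2.346, 1.8, 1.4, 0.39, 0.378 → Σ = 9.702
T = 9.702 / 3.835 = 2.529857… → 2.53

2.53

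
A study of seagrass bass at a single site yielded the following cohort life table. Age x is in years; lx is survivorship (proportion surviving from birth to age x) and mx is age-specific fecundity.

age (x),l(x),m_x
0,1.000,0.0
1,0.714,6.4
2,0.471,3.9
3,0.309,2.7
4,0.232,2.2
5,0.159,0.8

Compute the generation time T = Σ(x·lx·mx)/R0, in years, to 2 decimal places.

1.70

lx·mx: 0, 4.5696, 1.8369, 0.8343, 0.5104, 0.1272 → R0 = 7.8784
x·lx·mx: 0, 4.5696, 3.6738, 2.5029, 2.0416, 0.636 → Σ = 13.4239
T = 13.4239 / 7.8784 = 1.703887… → 1.70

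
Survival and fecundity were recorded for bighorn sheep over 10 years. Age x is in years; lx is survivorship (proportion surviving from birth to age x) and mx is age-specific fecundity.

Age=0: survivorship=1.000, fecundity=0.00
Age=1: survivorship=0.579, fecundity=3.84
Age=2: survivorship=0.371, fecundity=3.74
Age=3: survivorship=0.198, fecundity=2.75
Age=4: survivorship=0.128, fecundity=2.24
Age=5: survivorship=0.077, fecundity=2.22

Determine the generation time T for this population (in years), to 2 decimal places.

lx·mx: 0, 2.22336, 1.38754, 0.5445, 0.28672, 0.17094 → R0 = 4.61306
x·lx·mx: 0, 2.22336, 2.77508, 1.6335, 1.14688, 0.8547 → Σ = 8.63352
T = 8.63352 / 4.61306 = 1.871539… → 1.87

1.87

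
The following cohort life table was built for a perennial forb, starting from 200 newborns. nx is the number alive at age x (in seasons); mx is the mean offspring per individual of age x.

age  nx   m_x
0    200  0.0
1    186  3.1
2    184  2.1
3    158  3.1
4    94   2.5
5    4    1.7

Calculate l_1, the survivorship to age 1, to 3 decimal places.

l_1 = n_1/n_0 = 186/200 = 0.93 → 0.930

0.930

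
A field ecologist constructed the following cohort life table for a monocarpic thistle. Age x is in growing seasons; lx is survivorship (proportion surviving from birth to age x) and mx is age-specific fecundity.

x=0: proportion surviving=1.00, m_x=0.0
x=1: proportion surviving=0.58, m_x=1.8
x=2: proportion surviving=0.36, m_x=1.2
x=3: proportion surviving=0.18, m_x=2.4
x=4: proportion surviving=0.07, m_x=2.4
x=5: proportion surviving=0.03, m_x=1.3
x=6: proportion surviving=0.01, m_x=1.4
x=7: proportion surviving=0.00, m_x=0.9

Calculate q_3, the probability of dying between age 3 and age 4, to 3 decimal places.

0.611

q_3 = (l_3 − l_4) / l_3 = (0.18 − 0.07) / 0.18
     = 0.11 / 0.18 = 0.611111… → 0.611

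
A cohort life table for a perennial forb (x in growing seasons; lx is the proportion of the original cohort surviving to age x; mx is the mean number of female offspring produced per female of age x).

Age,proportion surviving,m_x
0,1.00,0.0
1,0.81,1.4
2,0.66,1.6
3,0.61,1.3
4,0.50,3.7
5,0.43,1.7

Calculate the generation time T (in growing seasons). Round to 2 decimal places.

lx·mx: 0, 1.134, 1.056, 0.793, 1.85, 0.731 → R0 = 5.564
x·lx·mx: 0, 1.134, 2.112, 2.379, 7.4, 3.655 → Σ = 16.68
T = 16.68 / 5.564 = 2.997843… → 3.00

3.00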